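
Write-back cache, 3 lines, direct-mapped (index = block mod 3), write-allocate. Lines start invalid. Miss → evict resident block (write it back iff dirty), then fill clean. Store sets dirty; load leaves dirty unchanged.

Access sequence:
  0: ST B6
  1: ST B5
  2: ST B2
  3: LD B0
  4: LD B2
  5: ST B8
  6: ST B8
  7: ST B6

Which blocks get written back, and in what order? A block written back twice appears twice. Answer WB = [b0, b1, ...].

  0 | W B6 → L0 miss [D]
  1 | W B5 → L2 miss [D]
  2 | W B2 → L2 miss wb→B5 [D]
  3 | R B0 → L0 miss wb→B6 [-]
  4 | R B2 → L2 hit [D]
  5 | W B8 → L2 miss wb→B2 [D]
  6 | W B8 → L2 hit [D]
  7 | W B6 → L0 miss [D]

WB = [5, 6, 2]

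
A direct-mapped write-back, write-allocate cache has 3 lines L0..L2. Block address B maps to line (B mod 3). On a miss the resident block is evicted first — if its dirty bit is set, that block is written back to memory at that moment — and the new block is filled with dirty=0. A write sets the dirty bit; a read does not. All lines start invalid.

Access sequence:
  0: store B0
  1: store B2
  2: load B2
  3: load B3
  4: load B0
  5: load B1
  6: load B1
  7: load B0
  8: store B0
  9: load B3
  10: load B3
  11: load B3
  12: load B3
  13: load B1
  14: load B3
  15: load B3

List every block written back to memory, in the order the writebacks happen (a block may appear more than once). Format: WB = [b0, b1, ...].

WB = [0, 0]

0: W B0 -> L0 miss  d=D]
1: W B2 -> L2 miss  d=D]
2: R B2 -> L2 hit  d=D]
3: R B3 -> L0 miss wb->B0  d=-]
4: R B0 -> L0 miss  d=-]
5: R B1 -> L1 miss  d=-]
6: R B1 -> L1 hit  d=-]
7: R B0 -> L0 hit  d=-]
8: W B0 -> L0 hit  d=D]
9: R B3 -> L0 miss wb->B0  d=-]
10: R B3 -> L0 hit  d=-]
11: R B3 -> L0 hit  d=-]
12: R B3 -> L0 hit  d=-]
13: R B1 -> L1 hit  d=-]
14: R B3 -> L0 hit  d=-]
15: R B3 -> L0 hit  d=-]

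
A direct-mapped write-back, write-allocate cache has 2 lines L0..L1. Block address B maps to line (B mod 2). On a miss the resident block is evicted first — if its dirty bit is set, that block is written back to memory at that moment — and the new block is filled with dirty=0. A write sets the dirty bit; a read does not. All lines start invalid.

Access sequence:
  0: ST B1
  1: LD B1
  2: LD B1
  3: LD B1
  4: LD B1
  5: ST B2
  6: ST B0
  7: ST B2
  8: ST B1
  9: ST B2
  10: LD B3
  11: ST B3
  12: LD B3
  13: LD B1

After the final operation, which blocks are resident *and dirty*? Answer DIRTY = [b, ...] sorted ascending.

  0 | W B1 → L1 miss [D]
  1 | R B1 → L1 hit [D]
  2 | R B1 → L1 hit [D]
  3 | R B1 → L1 hit [D]
  4 | R B1 → L1 hit [D]
  5 | W B2 → L0 miss [D]
  6 | W B0 → L0 miss wb→B2 [D]
  7 | W B2 → L0 miss wb→B0 [D]
  8 | W B1 → L1 hit [D]
  9 | W B2 → L0 hit [D]
  10 | R B3 → L1 miss wb→B1 [-]
  11 | W B3 → L1 hit [D]
  12 | R B3 → L1 hit [D]
  13 | R B1 → L1 miss wb→B3 [-]

DIRTY = [2]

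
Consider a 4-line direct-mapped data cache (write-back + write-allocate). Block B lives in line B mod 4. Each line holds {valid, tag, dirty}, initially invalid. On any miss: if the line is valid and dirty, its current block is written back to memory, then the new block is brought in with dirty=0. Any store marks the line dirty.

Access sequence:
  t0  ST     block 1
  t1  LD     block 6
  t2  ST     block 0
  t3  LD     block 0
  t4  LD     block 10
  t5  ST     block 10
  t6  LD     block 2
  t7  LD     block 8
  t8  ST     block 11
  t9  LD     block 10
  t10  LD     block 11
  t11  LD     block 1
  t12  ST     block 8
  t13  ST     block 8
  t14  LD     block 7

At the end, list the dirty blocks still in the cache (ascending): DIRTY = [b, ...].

0: W B1 → L1 miss [D]
1: R B6 → L2 miss [-]
2: W B0 → L0 miss [D]
3: R B0 → L0 hit [D]
4: R B10 → L2 miss [-]
5: W B10 → L2 hit [D]
6: R B2 → L2 miss wb→B10 [-]
7: R B8 → L0 miss wb→B0 [-]
8: W B11 → L3 miss [D]
9: R B10 → L2 miss [-]
10: R B11 → L3 hit [D]
11: R B1 → L1 hit [D]
12: W B8 → L0 hit [D]
13: W B8 → L0 hit [D]
14: R B7 → L3 miss wb→B11 [-]

DIRTY = [1, 8]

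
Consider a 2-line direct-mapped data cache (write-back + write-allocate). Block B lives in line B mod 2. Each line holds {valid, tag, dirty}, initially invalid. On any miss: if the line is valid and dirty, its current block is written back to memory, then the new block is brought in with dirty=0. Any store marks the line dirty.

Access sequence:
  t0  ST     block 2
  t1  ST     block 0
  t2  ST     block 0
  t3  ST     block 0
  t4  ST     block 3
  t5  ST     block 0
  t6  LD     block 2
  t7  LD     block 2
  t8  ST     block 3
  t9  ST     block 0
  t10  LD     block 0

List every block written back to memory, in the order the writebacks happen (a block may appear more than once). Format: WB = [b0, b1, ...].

WB = [2, 0]

0: W B2 → L0 miss [D]
1: W B0 → L0 miss wb→B2 [D]
2: W B0 → L0 hit [D]
3: W B0 → L0 hit [D]
4: W B3 → L1 miss [D]
5: W B0 → L0 hit [D]
6: R B2 → L0 miss wb→B0 [-]
7: R B2 → L0 hit [-]
8: W B3 → L1 hit [D]
9: W B0 → L0 miss [D]
10: R B0 → L0 hit [D]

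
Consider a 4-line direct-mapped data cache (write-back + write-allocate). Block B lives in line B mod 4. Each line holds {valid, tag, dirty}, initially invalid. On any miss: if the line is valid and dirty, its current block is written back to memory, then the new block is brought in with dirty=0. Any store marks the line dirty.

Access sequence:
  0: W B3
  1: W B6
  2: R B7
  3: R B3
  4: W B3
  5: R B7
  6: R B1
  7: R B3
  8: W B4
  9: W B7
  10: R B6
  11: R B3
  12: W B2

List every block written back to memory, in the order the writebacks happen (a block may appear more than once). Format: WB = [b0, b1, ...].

0: W B3 → L3 miss [D]
1: W B6 → L2 miss [D]
2: R B7 → L3 miss wb→B3 [-]
3: R B3 → L3 miss [-]
4: W B3 → L3 hit [D]
5: R B7 → L3 miss wb→B3 [-]
6: R B1 → L1 miss [-]
7: R B3 → L3 miss [-]
8: W B4 → L0 miss [D]
9: W B7 → L3 miss [D]
10: R B6 → L2 hit [D]
11: R B3 → L3 miss wb→B7 [-]
12: W B2 → L2 miss wb→B6 [D]

WB = [3, 3, 7, 6]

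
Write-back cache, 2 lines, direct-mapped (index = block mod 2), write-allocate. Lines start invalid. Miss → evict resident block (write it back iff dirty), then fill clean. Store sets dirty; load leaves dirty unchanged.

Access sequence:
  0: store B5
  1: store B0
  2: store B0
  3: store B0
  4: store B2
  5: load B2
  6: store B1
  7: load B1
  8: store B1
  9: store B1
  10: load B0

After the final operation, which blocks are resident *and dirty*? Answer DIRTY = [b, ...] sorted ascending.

DIRTY = [1]

0: W B5 → L1 miss [D]
1: W B0 → L0 miss [D]
2: W B0 → L0 hit [D]
3: W B0 → L0 hit [D]
4: W B2 → L0 miss wb→B0 [D]
5: R B2 → L0 hit [D]
6: W B1 → L1 miss wb→B5 [D]
7: R B1 → L1 hit [D]
8: W B1 → L1 hit [D]
9: W B1 → L1 hit [D]
10: R B0 → L0 miss wb→B2 [-]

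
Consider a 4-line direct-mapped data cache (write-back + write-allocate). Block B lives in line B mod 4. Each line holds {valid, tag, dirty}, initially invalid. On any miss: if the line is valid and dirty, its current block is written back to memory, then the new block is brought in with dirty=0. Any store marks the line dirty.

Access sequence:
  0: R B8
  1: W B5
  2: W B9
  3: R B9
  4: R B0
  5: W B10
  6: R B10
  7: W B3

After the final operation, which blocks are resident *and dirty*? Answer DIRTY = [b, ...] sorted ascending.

  0 | R B8 → L0 miss [-]
  1 | W B5 → L1 miss [D]
  2 | W B9 → L1 miss wb→B5 [D]
  3 | R B9 → L1 hit [D]
  4 | R B0 → L0 miss [-]
  5 | W B10 → L2 miss [D]
  6 | R B10 → L2 hit [D]
  7 | W B3 → L3 miss [D]

DIRTY = [3, 9, 10]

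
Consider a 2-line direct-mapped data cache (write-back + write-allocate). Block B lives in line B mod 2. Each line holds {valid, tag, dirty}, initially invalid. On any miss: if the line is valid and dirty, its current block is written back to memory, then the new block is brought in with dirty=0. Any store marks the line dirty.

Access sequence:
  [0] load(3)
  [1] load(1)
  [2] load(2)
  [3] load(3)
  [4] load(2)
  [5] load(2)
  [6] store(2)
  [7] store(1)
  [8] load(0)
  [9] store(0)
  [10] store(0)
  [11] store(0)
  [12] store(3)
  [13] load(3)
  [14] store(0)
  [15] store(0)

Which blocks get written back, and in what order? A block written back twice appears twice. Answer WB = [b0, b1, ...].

0: R B3 -> L1 miss  d=-]
1: R B1 -> L1 miss  d=-]
2: R B2 -> L0 miss  d=-]
3: R B3 -> L1 miss  d=-]
4: R B2 -> L0 hit  d=-]
5: R B2 -> L0 hit  d=-]
6: W B2 -> L0 hit  d=D]
7: W B1 -> L1 miss  d=D]
8: R B0 -> L0 miss wb->B2  d=-]
9: W B0 -> L0 hit  d=D]
10: W B0 -> L0 hit  d=D]
11: W B0 -> L0 hit  d=D]
12: W B3 -> L1 miss wb->B1  d=D]
13: R B3 -> L1 hit  d=D]
14: W B0 -> L0 hit  d=D]
15: W B0 -> L0 hit  d=D]

WB = [2, 1]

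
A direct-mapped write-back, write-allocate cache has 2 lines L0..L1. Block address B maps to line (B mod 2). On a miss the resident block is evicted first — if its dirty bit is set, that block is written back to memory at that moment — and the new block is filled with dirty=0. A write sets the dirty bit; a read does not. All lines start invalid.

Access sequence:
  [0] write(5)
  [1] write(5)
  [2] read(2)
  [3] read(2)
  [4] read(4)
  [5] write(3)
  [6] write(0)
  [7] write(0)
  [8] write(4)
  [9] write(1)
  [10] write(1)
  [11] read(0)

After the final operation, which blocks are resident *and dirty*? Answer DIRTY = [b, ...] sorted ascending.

DIRTY = [1]

0: W B5 -> L1 miss  d=D]
1: W B5 -> L1 hit  d=D]
2: R B2 -> L0 miss  d=-]
3: R B2 -> L0 hit  d=-]
4: R B4 -> L0 miss  d=-]
5: W B3 -> L1 miss wb->B5  d=D]
6: W B0 -> L0 miss  d=D]
7: W B0 -> L0 hit  d=D]
8: W B4 -> L0 miss wb->B0  d=D]
9: W B1 -> L1 miss wb->B3  d=D]
10: W B1 -> L1 hit  d=D]
11: R B0 -> L0 miss wb->B4  d=-]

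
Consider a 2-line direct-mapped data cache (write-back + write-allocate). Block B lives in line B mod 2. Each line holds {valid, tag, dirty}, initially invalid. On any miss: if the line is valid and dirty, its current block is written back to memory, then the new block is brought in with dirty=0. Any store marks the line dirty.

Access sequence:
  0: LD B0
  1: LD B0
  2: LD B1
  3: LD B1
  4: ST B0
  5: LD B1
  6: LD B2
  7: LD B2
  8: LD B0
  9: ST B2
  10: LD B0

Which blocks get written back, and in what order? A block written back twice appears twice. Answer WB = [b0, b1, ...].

  0 | R B0 → L0 miss [-]
  1 | R B0 → L0 hit [-]
  2 | R B1 → L1 miss [-]
  3 | R B1 → L1 hit [-]
  4 | W B0 → L0 hit [D]
  5 | R B1 → L1 hit [-]
  6 | R B2 → L0 miss wb→B0 [-]
  7 | R B2 → L0 hit [-]
  8 | R B0 → L0 miss [-]
  9 | W B2 → L0 miss [D]
  10 | R B0 → L0 miss wb→B2 [-]

WB = [0, 2]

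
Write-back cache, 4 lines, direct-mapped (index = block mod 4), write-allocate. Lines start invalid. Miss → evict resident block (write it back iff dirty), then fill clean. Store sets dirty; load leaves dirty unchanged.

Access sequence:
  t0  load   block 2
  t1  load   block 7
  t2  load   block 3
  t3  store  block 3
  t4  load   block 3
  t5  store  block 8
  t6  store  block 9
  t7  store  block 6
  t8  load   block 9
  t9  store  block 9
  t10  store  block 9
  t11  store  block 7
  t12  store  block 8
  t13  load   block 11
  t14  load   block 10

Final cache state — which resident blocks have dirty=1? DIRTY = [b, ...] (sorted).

0: R B2 -> L2 miss  d=-]
1: R B7 -> L3 miss  d=-]
2: R B3 -> L3 miss  d=-]
3: W B3 -> L3 hit  d=D]
4: R B3 -> L3 hit  d=D]
5: W B8 -> L0 miss  d=D]
6: W B9 -> L1 miss  d=D]
7: W B6 -> L2 miss  d=D]
8: R B9 -> L1 hit  d=D]
9: W B9 -> L1 hit  d=D]
10: W B9 -> L1 hit  d=D]
11: W B7 -> L3 miss wb->B3  d=D]
12: W B8 -> L0 hit  d=D]
13: R B11 -> L3 miss wb->B7  d=-]
14: R B10 -> L2 miss wb->B6  d=-]

DIRTY = [8, 9]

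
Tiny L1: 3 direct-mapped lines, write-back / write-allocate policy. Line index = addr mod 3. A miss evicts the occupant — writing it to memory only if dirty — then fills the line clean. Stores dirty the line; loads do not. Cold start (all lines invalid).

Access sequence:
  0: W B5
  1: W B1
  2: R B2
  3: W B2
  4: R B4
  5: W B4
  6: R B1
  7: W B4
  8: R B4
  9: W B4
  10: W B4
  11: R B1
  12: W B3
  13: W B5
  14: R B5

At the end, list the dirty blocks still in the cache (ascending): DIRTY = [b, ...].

0: W B5 -> L2 miss  d=D]
1: W B1 -> L1 miss  d=D]
2: R B2 -> L2 miss wb->B5  d=-]
3: W B2 -> L2 hit  d=D]
4: R B4 -> L1 miss wb->B1  d=-]
5: W B4 -> L1 hit  d=D]
6: R B1 -> L1 miss wb->B4  d=-]
7: W B4 -> L1 miss  d=D]
8: R B4 -> L1 hit  d=D]
9: W B4 -> L1 hit  d=D]
10: W B4 -> L1 hit  d=D]
11: R B1 -> L1 miss wb->B4  d=-]
12: W B3 -> L0 miss  d=D]
13: W B5 -> L2 miss wb->B2  d=D]
14: R B5 -> L2 hit  d=D]

DIRTY = [3, 5]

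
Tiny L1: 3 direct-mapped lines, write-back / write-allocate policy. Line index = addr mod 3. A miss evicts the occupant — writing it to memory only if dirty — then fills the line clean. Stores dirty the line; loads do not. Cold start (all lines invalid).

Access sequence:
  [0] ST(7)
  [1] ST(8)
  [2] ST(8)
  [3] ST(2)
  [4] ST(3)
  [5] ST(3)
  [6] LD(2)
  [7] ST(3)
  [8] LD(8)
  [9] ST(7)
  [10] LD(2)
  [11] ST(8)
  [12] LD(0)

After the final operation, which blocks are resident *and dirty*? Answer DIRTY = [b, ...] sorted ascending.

DIRTY = [7, 8]

0: W B7 → L1 miss [D]
1: W B8 → L2 miss [D]
2: W B8 → L2 hit [D]
3: W B2 → L2 miss wb→B8 [D]
4: W B3 → L0 miss [D]
5: W B3 → L0 hit [D]
6: R B2 → L2 hit [D]
7: W B3 → L0 hit [D]
8: R B8 → L2 miss wb→B2 [-]
9: W B7 → L1 hit [D]
10: R B2 → L2 miss [-]
11: W B8 → L2 miss [D]
12: R B0 → L0 miss wb→B3 [-]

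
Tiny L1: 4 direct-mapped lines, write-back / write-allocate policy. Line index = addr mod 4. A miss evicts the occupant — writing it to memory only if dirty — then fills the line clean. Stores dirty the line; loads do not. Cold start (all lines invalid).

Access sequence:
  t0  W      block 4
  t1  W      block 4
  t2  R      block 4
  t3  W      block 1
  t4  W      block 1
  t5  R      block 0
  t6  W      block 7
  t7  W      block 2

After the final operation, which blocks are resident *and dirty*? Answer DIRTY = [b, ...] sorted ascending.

0: W B4 -> L0 miss  d=D]
1: W B4 -> L0 hit  d=D]
2: R B4 -> L0 hit  d=D]
3: W B1 -> L1 miss  d=D]
4: W B1 -> L1 hit  d=D]
5: R B0 -> L0 miss wb->B4  d=-]
6: W B7 -> L3 miss  d=D]
7: W B2 -> L2 miss  d=D]

DIRTY = [1, 2, 7]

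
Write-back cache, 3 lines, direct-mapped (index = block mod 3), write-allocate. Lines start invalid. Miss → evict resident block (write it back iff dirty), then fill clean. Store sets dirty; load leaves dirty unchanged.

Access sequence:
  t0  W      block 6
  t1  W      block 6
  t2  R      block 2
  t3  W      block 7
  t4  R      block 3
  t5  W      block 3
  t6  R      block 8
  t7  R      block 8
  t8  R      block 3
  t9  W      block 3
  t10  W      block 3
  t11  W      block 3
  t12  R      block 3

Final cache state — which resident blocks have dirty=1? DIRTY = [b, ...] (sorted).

0: W B6 -> L0 miss  d=D]
1: W B6 -> L0 hit  d=D]
2: R B2 -> L2 miss  d=-]
3: W B7 -> L1 miss  d=D]
4: R B3 -> L0 miss wb->B6  d=-]
5: W B3 -> L0 hit  d=D]
6: R B8 -> L2 miss  d=-]
7: R B8 -> L2 hit  d=-]
8: R B3 -> L0 hit  d=D]
9: W B3 -> L0 hit  d=D]
10: W B3 -> L0 hit  d=D]
11: W B3 -> L0 hit  d=D]
12: R B3 -> L0 hit  d=D]

DIRTY = [3, 7]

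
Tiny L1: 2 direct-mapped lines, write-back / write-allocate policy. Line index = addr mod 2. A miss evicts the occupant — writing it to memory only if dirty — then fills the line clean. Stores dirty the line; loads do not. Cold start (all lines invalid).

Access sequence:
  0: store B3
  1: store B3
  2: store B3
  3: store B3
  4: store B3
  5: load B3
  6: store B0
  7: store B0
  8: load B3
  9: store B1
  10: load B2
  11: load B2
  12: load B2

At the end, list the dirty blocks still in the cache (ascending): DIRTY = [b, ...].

DIRTY = [1]

  0 | W B3 → L1 miss [D]
  1 | W B3 → L1 hit [D]
  2 | W B3 → L1 hit [D]
  3 | W B3 → L1 hit [D]
  4 | W B3 → L1 hit [D]
  5 | R B3 → L1 hit [D]
  6 | W B0 → L0 miss [D]
  7 | W B0 → L0 hit [D]
  8 | R B3 → L1 hit [D]
  9 | W B1 → L1 miss wb→B3 [D]
  10 | R B2 → L0 miss wb→B0 [-]
  11 | R B2 → L0 hit [-]
  12 | R B2 → L0 hit [-]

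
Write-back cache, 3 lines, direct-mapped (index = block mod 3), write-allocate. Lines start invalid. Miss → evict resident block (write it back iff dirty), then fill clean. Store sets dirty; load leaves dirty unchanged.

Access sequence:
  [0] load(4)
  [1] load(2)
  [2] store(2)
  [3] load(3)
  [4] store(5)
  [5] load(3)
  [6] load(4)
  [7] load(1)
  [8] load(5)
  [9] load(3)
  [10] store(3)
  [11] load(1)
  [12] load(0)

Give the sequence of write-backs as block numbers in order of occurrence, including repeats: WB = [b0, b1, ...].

0: R B4 → L1 miss [-]
1: R B2 → L2 miss [-]
2: W B2 → L2 hit [D]
3: R B3 → L0 miss [-]
4: W B5 → L2 miss wb→B2 [D]
5: R B3 → L0 hit [-]
6: R B4 → L1 hit [-]
7: R B1 → L1 miss [-]
8: R B5 → L2 hit [D]
9: R B3 → L0 hit [-]
10: W B3 → L0 hit [D]
11: R B1 → L1 hit [-]
12: R B0 → L0 miss wb→B3 [-]

WB = [2, 3]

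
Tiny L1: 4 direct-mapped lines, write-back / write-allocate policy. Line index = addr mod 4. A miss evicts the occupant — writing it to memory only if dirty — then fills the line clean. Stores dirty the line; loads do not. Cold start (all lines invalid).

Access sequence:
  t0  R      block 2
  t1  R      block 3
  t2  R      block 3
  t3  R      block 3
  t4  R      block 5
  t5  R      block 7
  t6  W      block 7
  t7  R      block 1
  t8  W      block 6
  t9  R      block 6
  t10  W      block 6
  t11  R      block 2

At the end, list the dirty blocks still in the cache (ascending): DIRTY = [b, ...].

DIRTY = [7]

0: R B2 → L2 miss [-]
1: R B3 → L3 miss [-]
2: R B3 → L3 hit [-]
3: R B3 → L3 hit [-]
4: R B5 → L1 miss [-]
5: R B7 → L3 miss [-]
6: W B7 → L3 hit [D]
7: R B1 → L1 miss [-]
8: W B6 → L2 miss [D]
9: R B6 → L2 hit [D]
10: W B6 → L2 hit [D]
11: R B2 → L2 miss wb→B6 [-]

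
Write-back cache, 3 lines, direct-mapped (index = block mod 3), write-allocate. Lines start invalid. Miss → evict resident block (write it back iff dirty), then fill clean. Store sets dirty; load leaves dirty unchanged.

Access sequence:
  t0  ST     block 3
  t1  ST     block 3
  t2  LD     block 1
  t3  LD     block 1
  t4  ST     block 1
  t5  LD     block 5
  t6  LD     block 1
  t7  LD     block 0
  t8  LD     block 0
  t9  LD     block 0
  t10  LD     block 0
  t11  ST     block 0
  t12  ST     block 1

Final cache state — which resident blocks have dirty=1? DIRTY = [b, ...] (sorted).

DIRTY = [0, 1]

  0 | W B3 → L0 miss [D]
  1 | W B3 → L0 hit [D]
  2 | R B1 → L1 miss [-]
  3 | R B1 → L1 hit [-]
  4 | W B1 → L1 hit [D]
  5 | R B5 → L2 miss [-]
  6 | R B1 → L1 hit [D]
  7 | R B0 → L0 miss wb→B3 [-]
  8 | R B0 → L0 hit [-]
  9 | R B0 → L0 hit [-]
  10 | R B0 → L0 hit [-]
  11 | W B0 → L0 hit [D]
  12 | W B1 → L1 hit [D]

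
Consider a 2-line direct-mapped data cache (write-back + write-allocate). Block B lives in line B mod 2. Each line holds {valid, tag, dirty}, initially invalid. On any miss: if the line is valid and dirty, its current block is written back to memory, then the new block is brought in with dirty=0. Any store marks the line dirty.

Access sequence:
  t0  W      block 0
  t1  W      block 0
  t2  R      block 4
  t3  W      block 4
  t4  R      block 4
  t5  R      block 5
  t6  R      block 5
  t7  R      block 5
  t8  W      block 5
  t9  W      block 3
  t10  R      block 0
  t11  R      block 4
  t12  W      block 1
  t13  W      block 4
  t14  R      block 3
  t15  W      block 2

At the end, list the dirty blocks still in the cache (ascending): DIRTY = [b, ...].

0: W B0 → L0 miss [D]
1: W B0 → L0 hit [D]
2: R B4 → L0 miss wb→B0 [-]
3: W B4 → L0 hit [D]
4: R B4 → L0 hit [D]
5: R B5 → L1 miss [-]
6: R B5 → L1 hit [-]
7: R B5 → L1 hit [-]
8: W B5 → L1 hit [D]
9: W B3 → L1 miss wb→B5 [D]
10: R B0 → L0 miss wb→B4 [-]
11: R B4 → L0 miss [-]
12: W B1 → L1 miss wb→B3 [D]
13: W B4 → L0 hit [D]
14: R B3 → L1 miss wb→B1 [-]
15: W B2 → L0 miss wb→B4 [D]

DIRTY = [2]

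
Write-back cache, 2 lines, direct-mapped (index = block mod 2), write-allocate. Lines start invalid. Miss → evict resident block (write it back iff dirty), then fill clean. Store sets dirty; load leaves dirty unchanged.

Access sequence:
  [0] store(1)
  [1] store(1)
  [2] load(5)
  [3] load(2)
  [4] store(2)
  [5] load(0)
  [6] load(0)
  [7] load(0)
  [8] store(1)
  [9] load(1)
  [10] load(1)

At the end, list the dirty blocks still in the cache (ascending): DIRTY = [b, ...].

0: W B1 → L1 miss [D]
1: W B1 → L1 hit [D]
2: R B5 → L1 miss wb→B1 [-]
3: R B2 → L0 miss [-]
4: W B2 → L0 hit [D]
5: R B0 → L0 miss wb→B2 [-]
6: R B0 → L0 hit [-]
7: R B0 → L0 hit [-]
8: W B1 → L1 miss [D]
9: R B1 → L1 hit [D]
10: R B1 → L1 hit [D]

DIRTY = [1]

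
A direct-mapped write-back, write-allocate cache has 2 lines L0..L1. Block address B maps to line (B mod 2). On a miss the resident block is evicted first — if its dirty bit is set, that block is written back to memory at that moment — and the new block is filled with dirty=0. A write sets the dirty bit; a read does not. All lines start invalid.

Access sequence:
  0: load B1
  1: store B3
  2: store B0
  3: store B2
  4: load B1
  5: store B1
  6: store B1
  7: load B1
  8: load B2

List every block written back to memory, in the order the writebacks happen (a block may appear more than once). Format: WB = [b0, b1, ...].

  0 | R B1 → L1 miss [-]
  1 | W B3 → L1 miss [D]
  2 | W B0 → L0 miss [D]
  3 | W B2 → L0 miss wb→B0 [D]
  4 | R B1 → L1 miss wb→B3 [-]
  5 | W B1 → L1 hit [D]
  6 | W B1 → L1 hit [D]
  7 | R B1 → L1 hit [D]
  8 | R B2 → L0 hit [D]

WB = [0, 3]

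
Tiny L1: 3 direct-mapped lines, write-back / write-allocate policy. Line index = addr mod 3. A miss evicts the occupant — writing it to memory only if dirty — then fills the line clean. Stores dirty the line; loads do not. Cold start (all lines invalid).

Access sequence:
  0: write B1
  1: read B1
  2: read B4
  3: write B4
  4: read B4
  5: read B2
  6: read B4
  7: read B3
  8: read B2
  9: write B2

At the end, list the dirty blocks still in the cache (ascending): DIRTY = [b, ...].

0: W B1 → L1 miss [D]
1: R B1 → L1 hit [D]
2: R B4 → L1 miss wb→B1 [-]
3: W B4 → L1 hit [D]
4: R B4 → L1 hit [D]
5: R B2 → L2 miss [-]
6: R B4 → L1 hit [D]
7: R B3 → L0 miss [-]
8: R B2 → L2 hit [-]
9: W B2 → L2 hit [D]

DIRTY = [2, 4]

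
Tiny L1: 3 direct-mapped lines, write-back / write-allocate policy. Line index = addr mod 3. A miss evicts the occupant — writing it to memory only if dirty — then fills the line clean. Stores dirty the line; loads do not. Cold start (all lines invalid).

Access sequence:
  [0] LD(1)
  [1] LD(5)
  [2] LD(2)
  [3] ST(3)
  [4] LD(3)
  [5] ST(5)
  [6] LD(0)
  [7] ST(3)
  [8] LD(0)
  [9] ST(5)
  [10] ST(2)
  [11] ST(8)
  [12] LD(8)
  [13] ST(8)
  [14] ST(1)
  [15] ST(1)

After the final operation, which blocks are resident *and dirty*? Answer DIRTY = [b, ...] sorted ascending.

DIRTY = [1, 8]

  0 | R B1 → L1 miss [-]
  1 | R B5 → L2 miss [-]
  2 | R B2 → L2 miss [-]
  3 | W B3 → L0 miss [D]
  4 | R B3 → L0 hit [D]
  5 | W B5 → L2 miss [D]
  6 | R B0 → L0 miss wb→B3 [-]
  7 | W B3 → L0 miss [D]
  8 | R B0 → L0 miss wb→B3 [-]
  9 | W B5 → L2 hit [D]
  10 | W B2 → L2 miss wb→B5 [D]
  11 | W B8 → L2 miss wb→B2 [D]
  12 | R B8 → L2 hit [D]
  13 | W B8 → L2 hit [D]
  14 | W B1 → L1 hit [D]
  15 | W B1 → L1 hit [D]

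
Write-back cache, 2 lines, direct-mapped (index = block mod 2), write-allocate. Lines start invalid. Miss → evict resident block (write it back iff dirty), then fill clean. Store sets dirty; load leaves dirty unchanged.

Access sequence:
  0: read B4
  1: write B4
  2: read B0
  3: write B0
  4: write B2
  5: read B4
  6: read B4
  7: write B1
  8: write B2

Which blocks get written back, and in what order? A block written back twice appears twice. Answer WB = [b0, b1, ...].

WB = [4, 0, 2]

0: R B4 -> L0 miss  d=-]
1: W B4 -> L0 hit  d=D]
2: R B0 -> L0 miss wb->B4  d=-]
3: W B0 -> L0 hit  d=D]
4: W B2 -> L0 miss wb->B0  d=D]
5: R B4 -> L0 miss wb->B2  d=-]
6: R B4 -> L0 hit  d=-]
7: W B1 -> L1 miss  d=D]
8: W B2 -> L0 miss  d=D]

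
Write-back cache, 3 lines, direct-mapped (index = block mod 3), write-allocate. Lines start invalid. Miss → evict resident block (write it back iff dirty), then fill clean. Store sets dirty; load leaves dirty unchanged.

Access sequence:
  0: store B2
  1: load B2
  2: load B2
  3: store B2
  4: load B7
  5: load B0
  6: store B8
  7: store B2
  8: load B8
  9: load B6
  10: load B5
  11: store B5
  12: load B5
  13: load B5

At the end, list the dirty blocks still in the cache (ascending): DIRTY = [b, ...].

  0 | W B2 → L2 miss [D]
  1 | R B2 → L2 hit [D]
  2 | R B2 → L2 hit [D]
  3 | W B2 → L2 hit [D]
  4 | R B7 → L1 miss [-]
  5 | R B0 → L0 miss [-]
  6 | W B8 → L2 miss wb→B2 [D]
  7 | W B2 → L2 miss wb→B8 [D]
  8 | R B8 → L2 miss wb→B2 [-]
  9 | R B6 → L0 miss [-]
  10 | R B5 → L2 miss [-]
  11 | W B5 → L2 hit [D]
  12 | R B5 → L2 hit [D]
  13 | R B5 → L2 hit [D]

DIRTY = [5]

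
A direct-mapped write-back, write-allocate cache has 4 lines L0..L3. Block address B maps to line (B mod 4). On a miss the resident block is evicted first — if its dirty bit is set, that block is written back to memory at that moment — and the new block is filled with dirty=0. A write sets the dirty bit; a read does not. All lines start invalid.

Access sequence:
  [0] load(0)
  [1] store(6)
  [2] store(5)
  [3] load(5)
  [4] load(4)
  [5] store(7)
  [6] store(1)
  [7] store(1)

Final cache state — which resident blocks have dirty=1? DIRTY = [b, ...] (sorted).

0: R B0 → L0 miss [-]
1: W B6 → L2 miss [D]
2: W B5 → L1 miss [D]
3: R B5 → L1 hit [D]
4: R B4 → L0 miss [-]
5: W B7 → L3 miss [D]
6: W B1 → L1 miss wb→B5 [D]
7: W B1 → L1 hit [D]

DIRTY = [1, 6, 7]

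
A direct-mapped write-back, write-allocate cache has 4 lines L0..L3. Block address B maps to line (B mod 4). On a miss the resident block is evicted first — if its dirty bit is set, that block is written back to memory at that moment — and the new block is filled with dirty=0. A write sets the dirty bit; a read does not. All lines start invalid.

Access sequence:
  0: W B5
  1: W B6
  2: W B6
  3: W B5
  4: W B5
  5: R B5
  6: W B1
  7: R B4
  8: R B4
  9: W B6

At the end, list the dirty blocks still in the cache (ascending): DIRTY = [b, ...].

  0 | W B5 → L1 miss [D]
  1 | W B6 → L2 miss [D]
  2 | W B6 → L2 hit [D]
  3 | W B5 → L1 hit [D]
  4 | W B5 → L1 hit [D]
  5 | R B5 → L1 hit [D]
  6 | W B1 → L1 miss wb→B5 [D]
  7 | R B4 → L0 miss [-]
  8 | R B4 → L0 hit [-]
  9 | W B6 → L2 hit [D]

DIRTY = [1, 6]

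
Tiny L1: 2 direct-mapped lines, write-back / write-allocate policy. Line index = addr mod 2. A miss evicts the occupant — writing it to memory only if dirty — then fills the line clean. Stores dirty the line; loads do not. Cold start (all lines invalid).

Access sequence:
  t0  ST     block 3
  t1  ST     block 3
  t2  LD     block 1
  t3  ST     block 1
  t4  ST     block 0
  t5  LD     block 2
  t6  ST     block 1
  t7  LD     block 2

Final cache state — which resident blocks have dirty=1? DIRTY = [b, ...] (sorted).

DIRTY = [1]

  0 | W B3 → L1 miss [D]
  1 | W B3 → L1 hit [D]
  2 | R B1 → L1 miss wb→B3 [-]
  3 | W B1 → L1 hit [D]
  4 | W B0 → L0 miss [D]
  5 | R B2 → L0 miss wb→B0 [-]
  6 | W B1 → L1 hit [D]
  7 | R B2 → L0 hit [-]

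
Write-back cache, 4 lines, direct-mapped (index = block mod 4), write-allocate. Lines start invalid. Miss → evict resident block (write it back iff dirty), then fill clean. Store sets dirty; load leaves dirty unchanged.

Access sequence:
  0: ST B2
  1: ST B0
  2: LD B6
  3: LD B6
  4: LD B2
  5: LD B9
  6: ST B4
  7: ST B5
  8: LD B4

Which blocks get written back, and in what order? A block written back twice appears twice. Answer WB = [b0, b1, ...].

  0 | W B2 → L2 miss [D]
  1 | W B0 → L0 miss [D]
  2 | R B6 → L2 miss wb→B2 [-]
  3 | R B6 → L2 hit [-]
  4 | R B2 → L2 miss [-]
  5 | R B9 → L1 miss [-]
  6 | W B4 → L0 miss wb→B0 [D]
  7 | W B5 → L1 miss [D]
  8 | R B4 → L0 hit [D]

WB = [2, 0]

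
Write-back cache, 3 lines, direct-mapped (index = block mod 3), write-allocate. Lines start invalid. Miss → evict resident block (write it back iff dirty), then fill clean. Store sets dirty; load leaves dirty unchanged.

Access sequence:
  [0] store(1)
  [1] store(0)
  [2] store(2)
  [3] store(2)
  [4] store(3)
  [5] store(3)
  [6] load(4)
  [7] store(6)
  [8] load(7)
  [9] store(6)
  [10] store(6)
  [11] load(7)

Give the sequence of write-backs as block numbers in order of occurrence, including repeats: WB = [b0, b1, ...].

WB = [0, 1, 3]

0: W B1 → L1 miss [D]
1: W B0 → L0 miss [D]
2: W B2 → L2 miss [D]
3: W B2 → L2 hit [D]
4: W B3 → L0 miss wb→B0 [D]
5: W B3 → L0 hit [D]
6: R B4 → L1 miss wb→B1 [-]
7: W B6 → L0 miss wb→B3 [D]
8: R B7 → L1 miss [-]
9: W B6 → L0 hit [D]
10: W B6 → L0 hit [D]
11: R B7 → L1 hit [-]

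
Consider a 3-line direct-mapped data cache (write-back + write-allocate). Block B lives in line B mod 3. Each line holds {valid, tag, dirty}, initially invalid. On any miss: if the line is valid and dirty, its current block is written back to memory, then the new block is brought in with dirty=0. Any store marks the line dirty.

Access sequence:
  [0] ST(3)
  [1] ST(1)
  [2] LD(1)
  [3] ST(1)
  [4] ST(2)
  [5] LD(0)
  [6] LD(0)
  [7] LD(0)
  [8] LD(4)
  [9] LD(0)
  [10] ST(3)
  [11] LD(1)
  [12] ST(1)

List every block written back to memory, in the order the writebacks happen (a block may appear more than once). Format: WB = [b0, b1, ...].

0: W B3 → L0 miss [D]
1: W B1 → L1 miss [D]
2: R B1 → L1 hit [D]
3: W B1 → L1 hit [D]
4: W B2 → L2 miss [D]
5: R B0 → L0 miss wb→B3 [-]
6: R B0 → L0 hit [-]
7: R B0 → L0 hit [-]
8: R B4 → L1 miss wb→B1 [-]
9: R B0 → L0 hit [-]
10: W B3 → L0 miss [D]
11: R B1 → L1 miss [-]
12: W B1 → L1 hit [D]

WB = [3, 1]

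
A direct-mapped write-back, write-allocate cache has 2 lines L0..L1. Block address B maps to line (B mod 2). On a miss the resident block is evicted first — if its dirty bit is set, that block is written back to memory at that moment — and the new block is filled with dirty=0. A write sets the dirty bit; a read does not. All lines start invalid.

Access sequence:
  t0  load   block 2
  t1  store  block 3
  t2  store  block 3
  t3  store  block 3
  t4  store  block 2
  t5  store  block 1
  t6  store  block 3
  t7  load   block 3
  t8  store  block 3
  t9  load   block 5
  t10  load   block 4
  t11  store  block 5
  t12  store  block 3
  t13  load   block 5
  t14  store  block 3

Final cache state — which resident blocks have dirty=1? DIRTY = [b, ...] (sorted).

0: R B2 -> L0 miss  d=-]
1: W B3 -> L1 miss  d=D]
2: W B3 -> L1 hit  d=D]
3: W B3 -> L1 hit  d=D]
4: W B2 -> L0 hit  d=D]
5: W B1 -> L1 miss wb->B3  d=D]
6: W B3 -> L1 miss wb->B1  d=D]
7: R B3 -> L1 hit  d=D]
8: W B3 -> L1 hit  d=D]
9: R B5 -> L1 miss wb->B3  d=-]
10: R B4 -> L0 miss wb->B2  d=-]
11: W B5 -> L1 hit  d=D]
12: W B3 -> L1 miss wb->B5  d=D]
13: R B5 -> L1 miss wb->B3  d=-]
14: W B3 -> L1 miss  d=D]

DIRTY = [3]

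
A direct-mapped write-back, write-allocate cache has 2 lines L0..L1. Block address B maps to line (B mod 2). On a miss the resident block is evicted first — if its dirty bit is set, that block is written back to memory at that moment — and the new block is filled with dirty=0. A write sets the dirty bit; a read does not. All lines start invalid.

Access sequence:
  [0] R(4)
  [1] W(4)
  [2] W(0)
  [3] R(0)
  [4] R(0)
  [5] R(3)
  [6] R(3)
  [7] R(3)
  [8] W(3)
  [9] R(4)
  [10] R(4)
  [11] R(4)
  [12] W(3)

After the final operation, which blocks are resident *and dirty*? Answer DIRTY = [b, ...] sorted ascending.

0: R B4 → L0 miss [-]
1: W B4 → L0 hit [D]
2: W B0 → L0 miss wb→B4 [D]
3: R B0 → L0 hit [D]
4: R B0 → L0 hit [D]
5: R B3 → L1 miss [-]
6: R B3 → L1 hit [-]
7: R B3 → L1 hit [-]
8: W B3 → L1 hit [D]
9: R B4 → L0 miss wb→B0 [-]
10: R B4 → L0 hit [-]
11: R B4 → L0 hit [-]
12: W B3 → L1 hit [D]

DIRTY = [3]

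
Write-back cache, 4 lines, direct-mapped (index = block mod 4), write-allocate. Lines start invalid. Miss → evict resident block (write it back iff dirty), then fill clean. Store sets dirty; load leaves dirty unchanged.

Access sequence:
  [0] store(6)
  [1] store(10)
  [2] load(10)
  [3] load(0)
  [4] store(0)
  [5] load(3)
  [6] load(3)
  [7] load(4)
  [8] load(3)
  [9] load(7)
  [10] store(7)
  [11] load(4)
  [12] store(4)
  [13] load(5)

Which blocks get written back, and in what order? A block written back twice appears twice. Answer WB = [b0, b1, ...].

WB = [6, 0]

0: W B6 -> L2 miss  d=D]
1: W B10 -> L2 miss wb->B6  d=D]
2: R B10 -> L2 hit  d=D]
3: R B0 -> L0 miss  d=-]
4: W B0 -> L0 hit  d=D]
5: R B3 -> L3 miss  d=-]
6: R B3 -> L3 hit  d=-]
7: R B4 -> L0 miss wb->B0  d=-]
8: R B3 -> L3 hit  d=-]
9: R B7 -> L3 miss  d=-]
10: W B7 -> L3 hit  d=D]
11: R B4 -> L0 hit  d=-]
12: W B4 -> L0 hit  d=D]
13: R B5 -> L1 miss  d=-]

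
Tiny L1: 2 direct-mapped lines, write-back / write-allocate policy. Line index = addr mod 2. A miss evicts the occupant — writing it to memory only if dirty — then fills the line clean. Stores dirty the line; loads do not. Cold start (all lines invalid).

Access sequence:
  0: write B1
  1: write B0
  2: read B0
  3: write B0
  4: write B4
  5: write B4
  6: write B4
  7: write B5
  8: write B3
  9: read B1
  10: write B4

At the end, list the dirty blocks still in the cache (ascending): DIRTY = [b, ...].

  0 | W B1 → L1 miss [D]
  1 | W B0 → L0 miss [D]
  2 | R B0 → L0 hit [D]
  3 | W B0 → L0 hit [D]
  4 | W B4 → L0 miss wb→B0 [D]
  5 | W B4 → L0 hit [D]
  6 | W B4 → L0 hit [D]
  7 | W B5 → L1 miss wb→B1 [D]
  8 | W B3 → L1 miss wb→B5 [D]
  9 | R B1 → L1 miss wb→B3 [-]
  10 | W B4 → L0 hit [D]

DIRTY = [4]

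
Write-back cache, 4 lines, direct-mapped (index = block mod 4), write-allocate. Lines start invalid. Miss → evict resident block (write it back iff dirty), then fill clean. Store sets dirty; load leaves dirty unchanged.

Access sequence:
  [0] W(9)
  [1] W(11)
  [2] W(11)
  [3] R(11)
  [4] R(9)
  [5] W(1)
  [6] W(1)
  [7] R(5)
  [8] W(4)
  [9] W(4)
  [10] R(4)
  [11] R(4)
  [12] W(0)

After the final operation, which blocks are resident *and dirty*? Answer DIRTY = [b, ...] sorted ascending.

0: W B9 → L1 miss [D]
1: W B11 → L3 miss [D]
2: W B11 → L3 hit [D]
3: R B11 → L3 hit [D]
4: R B9 → L1 hit [D]
5: W B1 → L1 miss wb→B9 [D]
6: W B1 → L1 hit [D]
7: R B5 → L1 miss wb→B1 [-]
8: W B4 → L0 miss [D]
9: W B4 → L0 hit [D]
10: R B4 → L0 hit [D]
11: R B4 → L0 hit [D]
12: W B0 → L0 miss wb→B4 [D]

DIRTY = [0, 11]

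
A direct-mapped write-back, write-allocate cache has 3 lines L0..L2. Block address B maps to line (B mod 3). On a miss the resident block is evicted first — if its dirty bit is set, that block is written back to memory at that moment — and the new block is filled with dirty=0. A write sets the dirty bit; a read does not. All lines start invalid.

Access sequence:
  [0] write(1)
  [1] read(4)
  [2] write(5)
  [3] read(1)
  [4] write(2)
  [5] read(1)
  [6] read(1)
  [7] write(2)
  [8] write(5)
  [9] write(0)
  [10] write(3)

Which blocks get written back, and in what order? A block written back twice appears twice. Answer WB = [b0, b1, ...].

0: W B1 → L1 miss [D]
1: R B4 → L1 miss wb→B1 [-]
2: W B5 → L2 miss [D]
3: R B1 → L1 miss [-]
4: W B2 → L2 miss wb→B5 [D]
5: R B1 → L1 hit [-]
6: R B1 → L1 hit [-]
7: W B2 → L2 hit [D]
8: W B5 → L2 miss wb→B2 [D]
9: W B0 → L0 miss [D]
10: W B3 → L0 miss wb→B0 [D]

WB = [1, 5, 2, 0]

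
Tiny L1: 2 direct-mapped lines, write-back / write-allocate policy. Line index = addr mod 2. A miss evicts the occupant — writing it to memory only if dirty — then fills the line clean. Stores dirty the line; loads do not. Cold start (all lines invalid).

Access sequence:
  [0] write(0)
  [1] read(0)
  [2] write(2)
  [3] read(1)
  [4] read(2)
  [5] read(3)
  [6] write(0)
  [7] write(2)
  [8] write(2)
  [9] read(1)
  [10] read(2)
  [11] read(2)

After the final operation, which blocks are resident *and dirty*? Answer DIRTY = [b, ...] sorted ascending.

DIRTY = [2]

0: W B0 → L0 miss [D]
1: R B0 → L0 hit [D]
2: W B2 → L0 miss wb→B0 [D]
3: R B1 → L1 miss [-]
4: R B2 → L0 hit [D]
5: R B3 → L1 miss [-]
6: W B0 → L0 miss wb→B2 [D]
7: W B2 → L0 miss wb→B0 [D]
8: W B2 → L0 hit [D]
9: R B1 → L1 miss [-]
10: R B2 → L0 hit [D]
11: R B2 → L0 hit [D]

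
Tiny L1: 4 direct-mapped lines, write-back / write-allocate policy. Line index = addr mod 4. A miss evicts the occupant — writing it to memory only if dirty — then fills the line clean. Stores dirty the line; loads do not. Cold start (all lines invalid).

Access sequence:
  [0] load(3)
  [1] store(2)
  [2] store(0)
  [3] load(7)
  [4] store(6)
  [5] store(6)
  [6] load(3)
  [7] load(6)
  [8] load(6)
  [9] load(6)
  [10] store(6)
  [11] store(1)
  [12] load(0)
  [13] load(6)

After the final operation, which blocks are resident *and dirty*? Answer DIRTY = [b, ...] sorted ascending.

0: R B3 → L3 miss [-]
1: W B2 → L2 miss [D]
2: W B0 → L0 miss [D]
3: R B7 → L3 miss [-]
4: W B6 → L2 miss wb→B2 [D]
5: W B6 → L2 hit [D]
6: R B3 → L3 miss [-]
7: R B6 → L2 hit [D]
8: R B6 → L2 hit [D]
9: R B6 → L2 hit [D]
10: W B6 → L2 hit [D]
11: W B1 → L1 miss [D]
12: R B0 → L0 hit [D]
13: R B6 → L2 hit [D]

DIRTY = [0, 1, 6]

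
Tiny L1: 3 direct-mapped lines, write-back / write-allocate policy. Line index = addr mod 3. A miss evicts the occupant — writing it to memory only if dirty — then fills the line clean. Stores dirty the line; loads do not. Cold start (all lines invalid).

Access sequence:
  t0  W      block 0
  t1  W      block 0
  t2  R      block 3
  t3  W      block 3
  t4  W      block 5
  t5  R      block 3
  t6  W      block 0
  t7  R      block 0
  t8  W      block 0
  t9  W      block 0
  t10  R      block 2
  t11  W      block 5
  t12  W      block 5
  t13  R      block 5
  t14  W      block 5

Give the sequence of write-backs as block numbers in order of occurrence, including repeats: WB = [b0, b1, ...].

  0 | W B0 → L0 miss [D]
  1 | W B0 → L0 hit [D]
  2 | R B3 → L0 miss wb→B0 [-]
  3 | W B3 → L0 hit [D]
  4 | W B5 → L2 miss [D]
  5 | R B3 → L0 hit [D]
  6 | W B0 → L0 miss wb→B3 [D]
  7 | R B0 → L0 hit [D]
  8 | W B0 → L0 hit [D]
  9 | W B0 → L0 hit [D]
  10 | R B2 → L2 miss wb→B5 [-]
  11 | W B5 → L2 miss [D]
  12 | W B5 → L2 hit [D]
  13 | R B5 → L2 hit [D]
  14 | W B5 → L2 hit [D]

WB = [0, 3, 5]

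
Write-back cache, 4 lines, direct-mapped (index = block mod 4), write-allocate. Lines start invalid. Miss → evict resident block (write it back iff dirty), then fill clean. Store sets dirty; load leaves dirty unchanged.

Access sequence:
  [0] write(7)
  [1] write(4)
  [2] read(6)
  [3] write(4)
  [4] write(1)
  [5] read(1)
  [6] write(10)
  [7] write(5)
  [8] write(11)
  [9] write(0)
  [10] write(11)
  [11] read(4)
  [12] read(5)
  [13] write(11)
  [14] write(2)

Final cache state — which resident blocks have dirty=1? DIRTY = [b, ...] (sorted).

  0 | W B7 → L3 miss [D]
  1 | W B4 → L0 miss [D]
  2 | R B6 → L2 miss [-]
  3 | W B4 → L0 hit [D]
  4 | W B1 → L1 miss [D]
  5 | R B1 → L1 hit [D]
  6 | W B10 → L2 miss [D]
  7 | W B5 → L1 miss wb→B1 [D]
  8 | W B11 → L3 miss wb→B7 [D]
  9 | W B0 → L0 miss wb→B4 [D]
  10 | W B11 → L3 hit [D]
  11 | R B4 → L0 miss wb→B0 [-]
  12 | R B5 → L1 hit [D]
  13 | W B11 → L3 hit [D]
  14 | W B2 → L2 miss wb→B10 [D]

DIRTY = [2, 5, 11]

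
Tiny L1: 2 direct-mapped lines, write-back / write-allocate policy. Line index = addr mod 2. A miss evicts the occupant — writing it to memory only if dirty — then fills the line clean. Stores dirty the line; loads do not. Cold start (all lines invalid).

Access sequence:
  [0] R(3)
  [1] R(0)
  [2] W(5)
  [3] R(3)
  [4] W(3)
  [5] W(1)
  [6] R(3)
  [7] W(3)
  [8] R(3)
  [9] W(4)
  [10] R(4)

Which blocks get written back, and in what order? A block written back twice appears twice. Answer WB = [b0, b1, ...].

WB = [5, 3, 1]

0: R B3 → L1 miss [-]
1: R B0 → L0 miss [-]
2: W B5 → L1 miss [D]
3: R B3 → L1 miss wb→B5 [-]
4: W B3 → L1 hit [D]
5: W B1 → L1 miss wb→B3 [D]
6: R B3 → L1 miss wb→B1 [-]
7: W B3 → L1 hit [D]
8: R B3 → L1 hit [D]
9: W B4 → L0 miss [D]
10: R B4 → L0 hit [D]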